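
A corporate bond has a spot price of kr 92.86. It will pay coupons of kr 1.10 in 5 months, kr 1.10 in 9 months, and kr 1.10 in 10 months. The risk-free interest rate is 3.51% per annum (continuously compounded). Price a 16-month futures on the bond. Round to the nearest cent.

kr 93.93

PV(coupons) I = 1.10·e^(−0.0351·5/12) + 1.10·e^(−0.0351·9/12) + 1.10·e^(−0.0351·10/12)
I = 1.0840 + 1.0714 + 1.0683 = 3.2237
F = (S − I)·e^(rT) = (92.86 − 3.2237) · e^(0.0351·16/12)
= 89.6363 · e^0.046800 = 89.6363 × 1.047912 = kr 93.93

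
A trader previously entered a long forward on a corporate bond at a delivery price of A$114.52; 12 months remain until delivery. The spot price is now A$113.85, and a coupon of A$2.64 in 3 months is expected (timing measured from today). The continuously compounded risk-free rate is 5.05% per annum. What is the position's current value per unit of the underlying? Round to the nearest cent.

A$2.36

PV(remaining coupons) I = 2.64·e^(−0.0505·3/12) = 2.6069
Current forward F = (S − I)·e^(rT) = (113.85 − 2.6069)·e^(0.0505·12/12) = 111.2431 × 1.051797 = 117.0052
Value (long) = (F − K)·e^(−rT) = (117.0052 − 114.52) × 0.950754 = 2.3628
Value = A$2.36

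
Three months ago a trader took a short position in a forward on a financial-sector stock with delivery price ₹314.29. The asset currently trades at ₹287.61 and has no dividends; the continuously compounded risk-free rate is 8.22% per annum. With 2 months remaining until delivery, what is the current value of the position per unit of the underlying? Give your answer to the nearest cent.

Current fair forward for the remaining 2 months: F = S·e^(r·T), r = 0.0822
F = 287.61 · e^(0.0822 × 2/12) = 287.61 × 1.013794 = 291.5773
Value of long forward = (F − K)·e^(−rT) = (291.5773 − 314.29) · e^(−0.0822·2/12)
= -22.7127 × 0.986393 = -22.40
Short position value = −(long value) = ₹22.40

₹22.40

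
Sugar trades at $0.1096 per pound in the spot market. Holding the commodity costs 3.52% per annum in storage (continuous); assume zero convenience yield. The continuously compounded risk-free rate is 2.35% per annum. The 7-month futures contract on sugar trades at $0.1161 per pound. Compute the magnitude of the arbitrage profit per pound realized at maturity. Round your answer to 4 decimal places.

$0.0027 per pound

Fair futures: F* = S·e^(carry·T), with carry = (r + u) = 0.0235 + 0.0352 = 0.0587
F* = 0.1096 · e^(0.0587 × 7/12) = 0.1096 · e^0.034242 = 0.1096 × 1.034835 = $0.1134
Market $0.1161 > fair $0.1134: forward overpriced → cash-and-carry (buy spot, short the forward).
At maturity, profit = |F_mkt − F*| = |0.1161 − 0.1134| = $0.0027 per pound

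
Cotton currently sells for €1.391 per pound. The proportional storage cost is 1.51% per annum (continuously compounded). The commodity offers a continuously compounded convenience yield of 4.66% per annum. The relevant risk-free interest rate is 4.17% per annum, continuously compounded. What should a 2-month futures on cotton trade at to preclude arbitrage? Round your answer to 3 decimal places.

Net carry = r + u − y = 0.0417 + 0.0151 − 0.0466 = 0.0102
F = S·e^((r+u−y)T) = 1.391 · e^(0.0102 × 2/12) = 1.391 · e^0.001700
= 1.391 × 1.001701 = €1.393 per pound

€1.393 per pound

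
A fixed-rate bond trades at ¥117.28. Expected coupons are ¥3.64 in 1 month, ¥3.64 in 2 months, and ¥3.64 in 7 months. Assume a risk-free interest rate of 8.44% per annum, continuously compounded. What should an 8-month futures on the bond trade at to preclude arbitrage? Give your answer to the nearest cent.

PV(coupons) I = 3.64·e^(−0.0844·1/12) + 3.64·e^(−0.0844·2/12) + 3.64·e^(−0.0844·7/12)
I = 3.6145 + 3.5892 + 3.4651 = 10.6688
F = (S − I)·e^(rT) = (117.28 − 10.6688) · e^(0.0844·8/12)
= 106.6112 · e^0.056267 = 106.6112 × 1.057880 = ¥112.78

¥112.78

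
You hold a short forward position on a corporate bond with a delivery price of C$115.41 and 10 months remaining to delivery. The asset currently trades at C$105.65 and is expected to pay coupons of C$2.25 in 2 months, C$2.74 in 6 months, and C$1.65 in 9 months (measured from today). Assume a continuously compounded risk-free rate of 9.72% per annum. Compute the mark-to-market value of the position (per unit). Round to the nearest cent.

C$7.14

PV(remaining coupons) I = 2.25·e^(−0.0972·2/12) + 2.74·e^(−0.0972·6/12) + 1.65·e^(−0.0972·9/12) = 6.3579
Current forward F = (S − I)·e^(rT) = (105.65 − 6.3579)·e^(0.0972·10/12) = 99.2921 × 1.084371 = 107.6695
Value (long) = (F − K)·e^(−rT) = (107.6695 − 115.41) × 0.922194 = -7.1382
Short position value = −(long value) = C$7.14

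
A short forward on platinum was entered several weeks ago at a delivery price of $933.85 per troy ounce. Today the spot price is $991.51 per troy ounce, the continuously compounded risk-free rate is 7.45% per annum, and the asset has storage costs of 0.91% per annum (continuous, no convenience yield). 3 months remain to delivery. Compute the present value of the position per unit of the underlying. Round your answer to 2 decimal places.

Current fair forward for the remaining 3 months: F = S·e^((r + u)·T), (r + u) = 0.0745 + 0.0091 = 0.0836
F = 991.51 · e^(0.0836 × 3/12) = 991.51 × 1.021120 = 1012.4507
Value of long forward = (F − K)·e^(−rT) = (1012.4507 − 933.85) · e^(−0.0745·3/12)
= 78.6007 × 0.981547 = 77.15
Short position value = −(long value) = -$77.15

-$77.15 per troy ounce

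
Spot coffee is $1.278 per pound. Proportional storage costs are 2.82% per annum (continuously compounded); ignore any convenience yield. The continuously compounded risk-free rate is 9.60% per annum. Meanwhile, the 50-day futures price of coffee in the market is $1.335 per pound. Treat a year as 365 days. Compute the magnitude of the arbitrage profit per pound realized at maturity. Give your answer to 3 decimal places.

Fair futures: F* = S·e^(carry·T), with carry = (r + u) = 0.0960 + 0.0282 = 0.1242
F* = 1.278 · e^(0.1242 × 50/365) = 1.278 · e^0.017014 = 1.278 × 1.017160 = $1.2999
Market $1.335 > fair $1.2999: forward overpriced → cash-and-carry (buy spot, short the forward).
At maturity, profit = |F_mkt − F*| = |1.335 − 1.2999| = $0.035 per pound

$0.035 per pound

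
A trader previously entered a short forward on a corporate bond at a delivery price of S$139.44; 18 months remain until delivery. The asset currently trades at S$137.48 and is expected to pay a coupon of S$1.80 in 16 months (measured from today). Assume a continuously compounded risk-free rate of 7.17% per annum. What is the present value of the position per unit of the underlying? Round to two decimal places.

-S$10.62

PV(remaining coupons) I = 1.80·e^(−0.0717·16/12) = 1.6359
Current forward F = (S − I)·e^(rT) = (137.48 − 1.6359)·e^(0.0717·18/12) = 135.8441 × 1.113547 = 151.2688
Value (long) = (F − K)·e^(−rT) = (151.2688 − 139.44) × 0.898032 = 10.6226
Short position value = −(long value) = -S$10.62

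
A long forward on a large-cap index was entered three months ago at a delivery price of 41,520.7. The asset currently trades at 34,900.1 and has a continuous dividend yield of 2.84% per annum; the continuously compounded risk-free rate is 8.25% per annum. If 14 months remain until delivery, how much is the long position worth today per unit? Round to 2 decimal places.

-3947.94

Current fair forward for the remaining 14 months: F = S·e^((r − q)·T), (r − q) = 0.0825 − 0.0284 = 0.0541
F = 34900.1 · e^(0.0541 × 14/12) = 34900.1 × 1.06515110 = 37173.8799
Value of long forward = (F − K)·e^(−rT) = (37173.8799 − 41520.7) · e^(−0.0825·14/12)
= -4346.8201 × 0.90823693 = -3947.94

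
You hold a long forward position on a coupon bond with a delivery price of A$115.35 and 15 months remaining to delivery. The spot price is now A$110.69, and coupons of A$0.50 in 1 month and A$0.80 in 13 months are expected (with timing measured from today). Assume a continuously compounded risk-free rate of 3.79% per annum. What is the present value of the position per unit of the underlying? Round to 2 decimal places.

PV(remaining coupons) I = 0.50·e^(−0.0379·1/12) + 0.80·e^(−0.0379·13/12) = 1.2662
Current forward F = (S − I)·e^(rT) = (110.69 − 1.2662)·e^(0.0379·15/12) = 109.4238 × 1.048515 = 114.7325
Value (long) = (F − K)·e^(−rT) = (114.7325 − 115.35) × 0.953730 = -0.5889
Value = -A$0.59

-A$0.59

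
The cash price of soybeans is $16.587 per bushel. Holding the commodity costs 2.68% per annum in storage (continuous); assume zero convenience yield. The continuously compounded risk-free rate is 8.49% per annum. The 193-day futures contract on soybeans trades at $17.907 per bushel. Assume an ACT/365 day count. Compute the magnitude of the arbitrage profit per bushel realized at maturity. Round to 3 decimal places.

Fair futures: F* = S·e^(carry·T), with carry = (r + u) = 0.0849 + 0.0268 = 0.1117
F* = 16.587 · e^(0.1117 × 193/365) = 16.587 · e^0.059063 = 16.587 × 1.060842 = $17.5962
Market $17.907 > fair $17.5962: forward overpriced → cash-and-carry (buy spot, short the forward).
At maturity, profit = |F_mkt − F*| = |17.907 − 17.5962| = $0.311 per bushel

$0.311 per bushel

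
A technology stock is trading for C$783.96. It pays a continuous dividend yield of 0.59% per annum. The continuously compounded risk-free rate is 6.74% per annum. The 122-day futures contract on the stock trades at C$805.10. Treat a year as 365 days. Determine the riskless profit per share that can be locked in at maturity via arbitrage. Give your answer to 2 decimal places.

C$4.86 per share

Fair futures: F* = S·e^(carry·T), with carry = (r − q) = 0.0674 − 0.0059 = 0.0615
F* = 783.96 · e^(0.0615 × 122/365) = 783.96 · e^0.020556 = 783.96 × 1.020769 = C$800.2421
Market C$805.10 > fair C$800.2421: forward overpriced → cash-and-carry (buy spot, short the forward).
At maturity, profit = |F_mkt − F*| = |805.10 − 800.2421| = C$4.86 per share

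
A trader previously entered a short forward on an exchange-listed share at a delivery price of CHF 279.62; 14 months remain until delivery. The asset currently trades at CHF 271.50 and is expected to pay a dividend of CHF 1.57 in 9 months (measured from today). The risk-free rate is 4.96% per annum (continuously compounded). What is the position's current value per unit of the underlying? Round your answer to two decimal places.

PV(remaining dividends) I = 1.57·e^(−0.0496·9/12) = 1.5127
Current forward F = (S − I)·e^(rT) = (271.50 − 1.5127)·e^(0.0496·14/12) = 269.9873 × 1.059574 = 286.0715
Value (long) = (F − K)·e^(−rT) = (286.0715 − 279.62) × 0.943776 = 6.0888
Short position value = −(long value) = -CHF 6.09

-CHF 6.09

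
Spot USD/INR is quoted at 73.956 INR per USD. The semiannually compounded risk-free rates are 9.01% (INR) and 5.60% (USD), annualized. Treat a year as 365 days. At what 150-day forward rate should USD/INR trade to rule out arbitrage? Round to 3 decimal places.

By covered interest parity, F = S · (1+r_INR/2)^(2T) / (1+r_USD/2)^(2T)
= 73.956 × 1.036881 / 1.022957 = 73.956 × 1.013612
F = 74.963 INR per USD

74.963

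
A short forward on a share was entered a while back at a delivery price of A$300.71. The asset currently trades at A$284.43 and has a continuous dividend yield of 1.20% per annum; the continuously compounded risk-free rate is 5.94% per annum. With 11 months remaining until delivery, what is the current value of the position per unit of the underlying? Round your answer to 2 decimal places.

Current fair forward for the remaining 11 months: F = S·e^((r − q)·T), (r − q) = 0.0594 − 0.0120 = 0.0474
F = 284.43 · e^(0.0474 × 11/12) = 284.43 × 1.044408 = 297.0610
Value of long forward = (F − K)·e^(−rT) = (297.0610 − 300.71) · e^(−0.0594·11/12)
= -3.6490 × 0.947006 = -3.46
Short position value = −(long value) = A$3.46

A$3.46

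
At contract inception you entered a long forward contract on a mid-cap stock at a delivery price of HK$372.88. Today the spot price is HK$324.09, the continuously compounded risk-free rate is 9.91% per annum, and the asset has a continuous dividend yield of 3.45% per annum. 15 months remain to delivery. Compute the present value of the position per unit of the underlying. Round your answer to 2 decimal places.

Current fair forward for the remaining 15 months: F = S·e^((r − q)·T), (r − q) = 0.0991 − 0.0345 = 0.0646
F = 324.09 · e^(0.0646 × 15/12) = 324.09 × 1.084100 = 351.3460
Value of long forward = (F − K)·e^(−rT) = (351.3460 − 372.88) · e^(−0.0991·15/12)
= -21.5340 × 0.883490 = -19.03

-HK$19.03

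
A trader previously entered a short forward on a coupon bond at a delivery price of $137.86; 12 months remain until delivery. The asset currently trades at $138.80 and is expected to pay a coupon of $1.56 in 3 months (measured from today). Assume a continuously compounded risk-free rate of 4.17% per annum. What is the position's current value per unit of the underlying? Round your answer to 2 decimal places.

PV(remaining coupons) I = 1.56·e^(−0.0417·3/12) = 1.5438
Current forward F = (S − I)·e^(rT) = (138.80 − 1.5438)·e^(0.0417·12/12) = 137.2562 × 1.042582 = 143.1008
Value (long) = (F − K)·e^(−rT) = (143.1008 − 137.86) × 0.959157 = 5.0268
Short position value = −(long value) = -$5.03

-$5.03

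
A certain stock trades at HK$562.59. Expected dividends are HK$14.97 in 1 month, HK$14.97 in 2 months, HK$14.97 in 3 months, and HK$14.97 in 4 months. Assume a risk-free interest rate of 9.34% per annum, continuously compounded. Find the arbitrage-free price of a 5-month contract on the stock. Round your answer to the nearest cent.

PV(dividends) I = 14.97·e^(−0.0934·1/12) + 14.97·e^(−0.0934·2/12) + 14.97·e^(−0.0934·3/12) + 14.97·e^(−0.0934·4/12)
I = 14.8539 + 14.7388 + 14.6245 + 14.5111 = 58.7283
F = (S − I)·e^(rT) = (562.59 − 58.7283) · e^(0.0934·5/12)
= 503.8617 · e^0.038917 = 503.8617 × 1.039684 = HK$523.86

HK$523.86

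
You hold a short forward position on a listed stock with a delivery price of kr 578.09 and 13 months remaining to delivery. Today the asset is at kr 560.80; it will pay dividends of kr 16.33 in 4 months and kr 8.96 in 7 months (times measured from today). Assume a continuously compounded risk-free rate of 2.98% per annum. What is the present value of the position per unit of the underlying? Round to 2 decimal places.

kr 23.90

PV(remaining dividends) I = 16.33·e^(−0.0298·4/12) + 8.96·e^(−0.0298·7/12) = 24.9742
Current forward F = (S − I)·e^(rT) = (560.80 − 24.9742)·e^(0.0298·13/12) = 535.8258 × 1.032810 = 553.4062
Value (long) = (F − K)·e^(−rT) = (553.4062 − 578.09) × 0.968232 = -23.8996
Short position value = −(long value) = kr 23.90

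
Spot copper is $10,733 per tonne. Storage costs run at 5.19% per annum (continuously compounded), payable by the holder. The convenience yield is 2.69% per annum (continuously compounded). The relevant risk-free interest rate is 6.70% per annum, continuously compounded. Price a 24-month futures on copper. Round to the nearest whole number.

$12,901 per tonne

Net carry = r + u − y = 0.0670 + 0.0519 − 0.0269 = 0.0920
F = S·e^((r+u−y)T) = 10733 · e^(0.0920 × 24/12) = 10733 · e^0.184000
= 10733 × 1.202016 = $12,901 per tonne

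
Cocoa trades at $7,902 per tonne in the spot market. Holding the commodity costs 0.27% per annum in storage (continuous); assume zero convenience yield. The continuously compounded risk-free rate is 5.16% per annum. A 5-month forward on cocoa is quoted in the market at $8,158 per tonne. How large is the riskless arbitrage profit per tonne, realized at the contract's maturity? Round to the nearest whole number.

$75 per tonne

Fair forward: F* = S·e^(carry·T), with carry = (r + u) = 0.0516 + 0.0027 = 0.0543
F* = 7902 · e^(0.0543 × 5/12) = 7902 · e^0.022625 = 7902 × 1.022883 = $8082.8215
Market $8158 > fair $8082.8215: forward overpriced → cash-and-carry (buy spot, short the forward).
At maturity, profit = |F_mkt − F*| = |8158 − 8082.8215| = $75 per tonne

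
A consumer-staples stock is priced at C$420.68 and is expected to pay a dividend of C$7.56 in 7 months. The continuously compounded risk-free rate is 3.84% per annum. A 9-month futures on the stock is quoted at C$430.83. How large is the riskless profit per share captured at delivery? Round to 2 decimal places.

PV(dividends) I = 7.56·e^(−0.0384·7/12) = 7.3925
Fair futures F* = (S − I)·e^(rT) = (420.68 − 7.3925)·e^0.028800 = 413.2875 × 1.029219 = 425.3633
Market C$430.83 > fair 425.3633: forward overpriced → cash-and-carry (borrow at r, buy the stock and collect the dividends, short the forward).
Profit at T = |F_mkt − F*| = |430.83 − 425.3633| = C$5.47 per share

C$5.47 per share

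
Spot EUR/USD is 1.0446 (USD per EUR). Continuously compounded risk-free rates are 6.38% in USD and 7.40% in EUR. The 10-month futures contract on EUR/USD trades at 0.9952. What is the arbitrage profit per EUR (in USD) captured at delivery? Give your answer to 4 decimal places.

0.0406 per EUR (in USD)

Fair futures: F* = S·e^(carry·T), with carry = (r_USD − r_EUR) = 0.0638 − 0.0740 = -0.0102
F* = 1.0446 · e^(-0.0102 × 10/12) = 1.0446 · e^-0.008500 = 1.0446 × 0.991536 = 1.0358
Market 0.9952 < fair 1.0358: forward underpriced → reverse cash-and-carry (short spot, go long the forward).
At maturity, profit = |F_mkt − F*| = |0.9952 − 1.0358| = 0.0406 per EUR (in USD)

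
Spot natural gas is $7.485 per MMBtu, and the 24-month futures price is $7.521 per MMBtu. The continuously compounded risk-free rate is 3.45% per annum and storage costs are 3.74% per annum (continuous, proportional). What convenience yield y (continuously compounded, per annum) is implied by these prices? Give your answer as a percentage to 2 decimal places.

F = S·e^((r+u−y)T) ⇒ (r+u−y) = ln(F/S)/T
ln(7.521/7.485) = 0.004798; /T ⇒ 0.002399
y = r + u − ln(F/S)/T = 0.0345 + 0.0374 − 0.002399 = 0.069501
y = 6.95%

6.95%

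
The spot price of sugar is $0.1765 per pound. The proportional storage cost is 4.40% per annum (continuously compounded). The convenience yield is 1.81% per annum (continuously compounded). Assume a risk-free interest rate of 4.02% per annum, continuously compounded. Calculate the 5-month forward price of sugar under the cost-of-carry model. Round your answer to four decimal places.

Net carry = r + u − y = 0.0402 + 0.0440 − 0.0181 = 0.0661
F = S·e^((r+u−y)T) = 0.1765 · e^(0.0661 × 5/12) = 0.1765 · e^0.027542
= 0.1765 × 1.027925 = $0.1814 per pound

$0.1814 per pound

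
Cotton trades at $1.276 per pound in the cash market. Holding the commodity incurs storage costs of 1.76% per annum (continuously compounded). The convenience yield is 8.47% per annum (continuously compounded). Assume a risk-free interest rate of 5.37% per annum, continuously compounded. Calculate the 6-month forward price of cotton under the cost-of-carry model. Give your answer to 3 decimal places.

Net carry = r + u − y = 0.0537 + 0.0176 − 0.0847 = -0.0134
F = S·e^((r+u−y)T) = 1.276 · e^(-0.0134 × 6/12) = 1.276 · e^-0.006700
= 1.276 × 0.993322 = $1.267 per pound

$1.267 per pound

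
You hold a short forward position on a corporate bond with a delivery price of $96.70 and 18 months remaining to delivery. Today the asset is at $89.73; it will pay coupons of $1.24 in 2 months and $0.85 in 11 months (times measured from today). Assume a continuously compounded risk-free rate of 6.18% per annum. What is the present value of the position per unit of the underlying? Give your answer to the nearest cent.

$0.44

PV(remaining coupons) I = 1.24·e^(−0.0618·2/12) + 0.85·e^(−0.0618·11/12) = 2.0305
Current forward F = (S − I)·e^(rT) = (89.73 − 2.0305)·e^(0.0618·18/12) = 87.6995 × 1.097133 = 96.2180
Value (long) = (F − K)·e^(−rT) = (96.2180 − 96.70) × 0.911467 = -0.4393
Short position value = −(long value) = $0.44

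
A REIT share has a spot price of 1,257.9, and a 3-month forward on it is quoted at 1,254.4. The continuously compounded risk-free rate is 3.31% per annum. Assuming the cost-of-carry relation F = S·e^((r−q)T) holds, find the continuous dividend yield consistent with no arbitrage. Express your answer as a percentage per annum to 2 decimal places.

4.42%

From F = S·e^((r−q)T): (r − q) = ln(F/S)/T
ln(1254.4/1257.9) = ln(0.997218) = -0.002786
(r − q) = -0.002786 / (3/12) = -0.011144
q = r − ln(F/S)/T = 0.0331 + 0.011144 = 0.044244
q = 4.42%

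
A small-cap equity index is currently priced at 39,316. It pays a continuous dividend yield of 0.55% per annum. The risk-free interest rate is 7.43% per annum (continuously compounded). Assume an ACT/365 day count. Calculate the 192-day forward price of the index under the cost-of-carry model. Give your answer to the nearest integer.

40,765

F = S·e^((r − q)T) = 39316 · e^((0.0743 − 0.0055) × 192/365)
= 39316 · e^0.036191 = 39316 × 1.036854
F = 40,765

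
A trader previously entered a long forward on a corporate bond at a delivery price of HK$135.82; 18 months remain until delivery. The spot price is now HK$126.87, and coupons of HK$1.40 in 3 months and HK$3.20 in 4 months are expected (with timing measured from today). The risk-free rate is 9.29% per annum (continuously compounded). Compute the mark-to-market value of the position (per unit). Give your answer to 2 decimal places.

PV(remaining coupons) I = 1.40·e^(−0.0929·3/12) + 3.20·e^(−0.0929·4/12) = 4.4703
Current forward F = (S − I)·e^(rT) = (126.87 − 4.4703)·e^(0.0929·18/12) = 122.3997 × 1.149526 = 140.7016
Value (long) = (F − K)·e^(−rT) = (140.7016 − 135.82) × 0.869924 = 4.2466
Value = HK$4.25

HK$4.25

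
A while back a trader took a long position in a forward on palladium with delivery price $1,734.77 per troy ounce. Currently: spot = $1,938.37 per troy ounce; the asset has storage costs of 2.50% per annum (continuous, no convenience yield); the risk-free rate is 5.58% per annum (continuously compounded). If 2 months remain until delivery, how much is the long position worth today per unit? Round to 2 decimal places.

$227.75 per troy ounce

Current fair forward for the remaining 2 months: F = S·e^((r + u)·T), (r + u) = 0.0558 + 0.0250 = 0.0808
F = 1938.37 · e^(0.0808 × 2/12) = 1938.37 × 1.01355775 = 1964.6499
Value of long forward = (F − K)·e^(−rT) = (1964.6499 − 1734.77) · e^(−0.0558·2/12)
= 229.8799 × 0.99074311 = 227.75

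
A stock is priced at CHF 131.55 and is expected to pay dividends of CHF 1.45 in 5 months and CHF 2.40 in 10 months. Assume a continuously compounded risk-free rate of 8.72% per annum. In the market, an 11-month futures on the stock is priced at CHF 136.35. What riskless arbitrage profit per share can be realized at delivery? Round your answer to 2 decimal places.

CHF 2.21 per share

PV(dividends) I = 1.45·e^(−0.0872·5/12) + 2.40·e^(−0.0872·10/12) = 3.6300
Fair futures F* = (S − I)·e^(rT) = (131.55 − 3.6300)·e^0.079933 = 127.9200 × 1.083214 = 138.5647
Market CHF 136.35 < fair 138.5647: forward underpriced → reverse cash-and-carry (short the stock, invest proceeds at r, pay the dividends, go long the forward).
Profit at T = |F_mkt − F*| = |136.35 − 138.5647| = CHF 2.21 per share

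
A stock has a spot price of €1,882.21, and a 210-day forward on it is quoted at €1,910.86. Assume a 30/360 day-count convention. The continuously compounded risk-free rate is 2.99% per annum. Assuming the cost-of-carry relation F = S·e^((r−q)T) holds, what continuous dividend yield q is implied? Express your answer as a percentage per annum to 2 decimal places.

0.40%

From F = S·e^((r−q)T): (r − q) = ln(F/S)/T
ln(1910.86/1882.21) = ln(1.015221) = 0.015106
(r − q) = 0.015106 / (210/360) = 0.025896
q = r − ln(F/S)/T = 0.0299 − 0.025896 = 0.004004
q = 0.40%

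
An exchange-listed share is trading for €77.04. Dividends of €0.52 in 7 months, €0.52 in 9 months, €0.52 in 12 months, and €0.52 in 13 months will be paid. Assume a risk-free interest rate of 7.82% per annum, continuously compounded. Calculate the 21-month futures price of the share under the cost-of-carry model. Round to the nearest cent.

€86.11

PV(dividends) I = 0.52·e^(−0.0782·7/12) + 0.52·e^(−0.0782·9/12) + 0.52·e^(−0.0782·12/12) + 0.52·e^(−0.0782·13/12)
I = 0.4968 + 0.4904 + 0.4809 + 0.4778 = 1.9459
F = (S − I)·e^(rT) = (77.04 − 1.9459) · e^(0.0782·21/12)
= 75.0941 · e^0.136850 = 75.0941 × 1.146656 = €86.11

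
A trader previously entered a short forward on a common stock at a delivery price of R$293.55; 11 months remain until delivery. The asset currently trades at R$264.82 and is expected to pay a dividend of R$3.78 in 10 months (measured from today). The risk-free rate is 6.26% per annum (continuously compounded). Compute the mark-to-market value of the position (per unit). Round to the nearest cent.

PV(remaining dividends) I = 3.78·e^(−0.0626·10/12) = 3.5879
Current forward F = (S − I)·e^(rT) = (264.82 − 3.5879)·e^(0.0626·11/12) = 261.2321 × 1.059062 = 276.6610
Value (long) = (F − K)·e^(−rT) = (276.6610 − 293.55) × 0.944232 = -15.9471
Short position value = −(long value) = R$15.95

R$15.95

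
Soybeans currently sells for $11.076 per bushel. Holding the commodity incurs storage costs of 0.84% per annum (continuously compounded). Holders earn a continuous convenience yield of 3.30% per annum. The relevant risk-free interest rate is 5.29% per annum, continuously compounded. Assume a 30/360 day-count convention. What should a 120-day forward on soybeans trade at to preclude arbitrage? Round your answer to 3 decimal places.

$11.181 per bushel

Net carry = r + u − y = 0.0529 + 0.0084 − 0.0330 = 0.0283
F = S·e^((r+u−y)T) = 11.076 · e^(0.0283 × 120/360) = 11.076 · e^0.009433
= 11.076 × 1.009478 = $11.181 per bushel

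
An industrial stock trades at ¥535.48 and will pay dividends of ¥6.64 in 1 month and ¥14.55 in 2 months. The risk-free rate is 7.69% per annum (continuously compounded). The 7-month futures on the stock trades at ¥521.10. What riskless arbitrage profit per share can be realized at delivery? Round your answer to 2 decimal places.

¥17.02 per share

PV(dividends) I = 6.64·e^(−0.0769·1/12) + 14.55·e^(−0.0769·2/12) = 20.9623
Fair futures F* = (S − I)·e^(rT) = (535.48 − 20.9623)·e^0.044858 = 514.5177 × 1.045879 = 538.1233
Market ¥521.10 < fair 538.1233: forward underpriced → reverse cash-and-carry (short the stock, invest proceeds at r, pay the dividends, go long the forward).
Profit at T = |F_mkt − F*| = |521.10 − 538.1233| = ¥17.02 per share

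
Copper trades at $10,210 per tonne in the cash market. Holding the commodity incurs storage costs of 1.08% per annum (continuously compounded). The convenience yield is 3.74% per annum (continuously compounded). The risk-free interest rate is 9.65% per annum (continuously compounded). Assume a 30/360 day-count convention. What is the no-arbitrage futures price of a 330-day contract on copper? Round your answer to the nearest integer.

$10,886 per tonne

Net carry = r + u − y = 0.0965 + 0.0108 − 0.0374 = 0.0699
F = S·e^((r+u−y)T) = 10210 · e^(0.0699 × 330/360) = 10210 · e^0.064075
= 10210 × 1.066172 = $10,886 per tonne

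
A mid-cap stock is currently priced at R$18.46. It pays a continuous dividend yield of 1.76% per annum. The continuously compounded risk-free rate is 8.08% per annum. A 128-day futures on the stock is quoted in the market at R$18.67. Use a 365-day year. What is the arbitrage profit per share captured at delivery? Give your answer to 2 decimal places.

R$0.20 per share

Fair futures: F* = S·e^(carry·T), with carry = (r − q) = 0.0808 − 0.0176 = 0.0632
F* = 18.46 · e^(0.0632 × 128/365) = 18.46 · e^0.022163 = 18.46 × 1.022410 = R$18.8737
Market R$18.67 < fair R$18.8737: forward underpriced → reverse cash-and-carry (short spot, go long the forward).
At maturity, profit = |F_mkt − F*| = |18.67 − 18.8737| = R$0.20 per share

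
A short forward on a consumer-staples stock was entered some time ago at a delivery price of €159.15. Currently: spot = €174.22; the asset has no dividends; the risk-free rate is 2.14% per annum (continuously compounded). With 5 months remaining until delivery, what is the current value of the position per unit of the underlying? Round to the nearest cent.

-€16.48

Current fair forward for the remaining 5 months: F = S·e^(r·T), r = 0.0214
F = 174.22 · e^(0.0214 × 5/12) = 174.22 × 1.008957 = 175.7805
Value of long forward = (F − K)·e^(−rT) = (175.7805 − 159.15) · e^(−0.0214·5/12)
= 16.6305 × 0.991123 = 16.48
Short position value = −(long value) = -€16.48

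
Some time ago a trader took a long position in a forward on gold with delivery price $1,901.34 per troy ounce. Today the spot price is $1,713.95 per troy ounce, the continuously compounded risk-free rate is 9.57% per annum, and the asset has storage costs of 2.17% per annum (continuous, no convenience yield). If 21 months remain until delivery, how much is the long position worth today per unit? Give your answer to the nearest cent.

$172.14 per troy ounce

Current fair forward for the remaining 21 months: F = S·e^((r + u)·T), (r + u) = 0.0957 + 0.0217 = 0.1174
F = 1713.95 · e^(0.1174 × 21/12) = 1713.95 × 1.22807758 = 2104.8636
Value of long forward = (F − K)·e^(−rT) = (2104.8636 − 1901.34) · e^(−0.0957·21/12)
= 203.5236 × 0.84579776 = 172.14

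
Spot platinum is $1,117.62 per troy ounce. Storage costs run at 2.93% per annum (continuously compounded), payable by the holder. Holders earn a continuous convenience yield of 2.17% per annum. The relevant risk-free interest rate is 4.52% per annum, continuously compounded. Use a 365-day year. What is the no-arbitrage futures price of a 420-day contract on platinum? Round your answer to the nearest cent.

$1,187.63 per troy ounce

Net carry = r + u − y = 0.0452 + 0.0293 − 0.0217 = 0.0528
F = S·e^((r+u−y)T) = 1117.62 · e^(0.0528 × 420/365) = 1117.62 · e^0.06075616
= 1117.62 × 1.06263977 = $1,187.63 per troy ounce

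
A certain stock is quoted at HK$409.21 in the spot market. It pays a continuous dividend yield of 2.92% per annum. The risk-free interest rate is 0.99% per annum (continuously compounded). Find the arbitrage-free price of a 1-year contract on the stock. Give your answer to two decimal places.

F = S·e^((r − q)T) = 409.21 · e^((0.0099 − 0.0292) × 1)
= 409.21 · e^-0.019300 = 409.21 × 0.980885
F = HK$401.39

HK$401.39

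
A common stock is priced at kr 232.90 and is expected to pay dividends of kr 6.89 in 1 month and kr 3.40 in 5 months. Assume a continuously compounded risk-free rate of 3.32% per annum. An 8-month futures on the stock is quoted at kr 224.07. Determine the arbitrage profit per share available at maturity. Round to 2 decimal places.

kr 3.59 per share

PV(dividends) I = 6.89·e^(−0.0332·1/12) + 3.40·e^(−0.0332·5/12) = 10.2243
Fair futures F* = (S − I)·e^(rT) = (232.90 − 10.2243)·e^0.022133 = 222.6757 × 1.022380 = 227.6592
Market kr 224.07 < fair 227.6592: forward underpriced → reverse cash-and-carry (short the stock, invest proceeds at r, pay the dividends, go long the forward).
Profit at T = |F_mkt − F*| = |224.07 − 227.6592| = kr 3.59 per share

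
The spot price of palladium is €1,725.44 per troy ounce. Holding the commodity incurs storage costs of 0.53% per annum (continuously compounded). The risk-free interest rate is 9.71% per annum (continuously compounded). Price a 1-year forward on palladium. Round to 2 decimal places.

€1,911.49 per troy ounce

Net carry = r + u − y = 0.0971 + 0.0053 − 0.0000 = 0.1024
F = S·e^((r+u−y)T) = 1725.44 · e^(0.1024 × 12/12) = 1725.44 · e^0.10240000
= 1725.44 × 1.10782651 = €1,911.49 per troy ounce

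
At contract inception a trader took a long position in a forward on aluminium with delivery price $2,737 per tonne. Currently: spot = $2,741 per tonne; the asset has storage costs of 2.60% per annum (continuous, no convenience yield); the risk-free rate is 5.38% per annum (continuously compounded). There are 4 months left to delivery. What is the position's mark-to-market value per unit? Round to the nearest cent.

$76.50 per tonne

Current fair forward for the remaining 4 months: F = S·e^((r + u)·T), (r + u) = 0.0538 + 0.0260 = 0.0798
F = 2741 · e^(0.0798 × 4/12) = 2741 × 1.02695694 = 2814.8890
Value of long forward = (F − K)·e^(−rT) = (2814.8890 − 2737) · e^(−0.0538·4/12)
= 77.8890 × 0.98222651 = 76.50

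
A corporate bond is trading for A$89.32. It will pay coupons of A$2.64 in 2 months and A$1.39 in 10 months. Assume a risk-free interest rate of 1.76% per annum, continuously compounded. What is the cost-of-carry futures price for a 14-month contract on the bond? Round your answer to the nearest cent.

PV(coupons) I = 2.64·e^(−0.0176·2/12) + 1.39·e^(−0.0176·10/12)
I = 2.6323 + 1.3698 = 4.0021
F = (S − I)·e^(rT) = (89.32 − 4.0021) · e^(0.0176·14/12)
= 85.3179 · e^0.020533 = 85.3179 × 1.020745 = A$87.09

A$87.09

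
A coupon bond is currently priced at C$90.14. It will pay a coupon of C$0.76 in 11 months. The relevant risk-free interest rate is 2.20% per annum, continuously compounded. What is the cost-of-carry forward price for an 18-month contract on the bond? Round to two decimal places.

C$92.39

PV(coupons) I = 0.76·e^(−0.0220·11/12)
I = 0.7448
F = (S − I)·e^(rT) = (90.14 − 0.7448) · e^(0.0220·18/12)
= 89.3952 · e^0.033000 = 89.3952 × 1.033551 = C$92.39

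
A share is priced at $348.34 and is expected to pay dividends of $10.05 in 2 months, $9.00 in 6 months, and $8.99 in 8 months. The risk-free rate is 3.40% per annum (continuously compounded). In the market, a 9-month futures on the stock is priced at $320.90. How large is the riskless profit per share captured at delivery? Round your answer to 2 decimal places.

PV(dividends) I = 10.05·e^(−0.0340·2/12) + 9.00·e^(−0.0340·6/12) + 8.99·e^(−0.0340·8/12) = 27.6300
Fair futures F* = (S − I)·e^(rT) = (348.34 − 27.6300)·e^0.025500 = 320.7100 × 1.025828 = 328.9933
Market $320.90 < fair 328.9933: forward underpriced → reverse cash-and-carry (short the stock, invest proceeds at r, pay the dividends, go long the forward).
Profit at T = |F_mkt − F*| = |320.90 − 328.9933| = $8.09 per share

$8.09 per share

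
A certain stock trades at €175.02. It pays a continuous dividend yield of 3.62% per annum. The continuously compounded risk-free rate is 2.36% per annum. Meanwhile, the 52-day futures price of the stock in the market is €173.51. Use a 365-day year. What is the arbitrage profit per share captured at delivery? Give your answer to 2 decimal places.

Fair futures: F* = S·e^(carry·T), with carry = (r − q) = 0.0236 − 0.0362 = -0.0126
F* = 175.02 · e^(-0.0126 × 52/365) = 175.02 · e^-0.001795 = 175.02 × 0.998207 = €174.7062
Market €173.51 < fair €174.7062: forward underpriced → reverse cash-and-carry (short spot, go long the forward).
At maturity, profit = |F_mkt − F*| = |173.51 − 174.7062| = €1.20 per share

€1.20 per share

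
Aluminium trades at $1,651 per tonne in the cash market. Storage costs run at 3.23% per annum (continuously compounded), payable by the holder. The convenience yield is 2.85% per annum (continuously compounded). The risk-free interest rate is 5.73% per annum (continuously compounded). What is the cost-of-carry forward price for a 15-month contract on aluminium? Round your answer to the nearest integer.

$1,782 per tonne

Net carry = r + u − y = 0.0573 + 0.0323 − 0.0285 = 0.0611
F = S·e^((r+u−y)T) = 1651 · e^(0.0611 × 15/12) = 1651 · e^0.076375
= 1651 × 1.079367 = $1,782 per tonne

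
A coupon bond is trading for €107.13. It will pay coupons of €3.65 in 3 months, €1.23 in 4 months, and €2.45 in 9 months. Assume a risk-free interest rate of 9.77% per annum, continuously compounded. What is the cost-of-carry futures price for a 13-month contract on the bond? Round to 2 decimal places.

€111.28

PV(coupons) I = 3.65·e^(−0.0977·3/12) + 1.23·e^(−0.0977·4/12) + 2.45·e^(−0.0977·9/12)
I = 3.5619 + 1.1906 + 2.2769 = 7.0294
F = (S − I)·e^(rT) = (107.13 − 7.0294) · e^(0.0977·13/12)
= 100.1006 · e^0.105842 = 100.1006 × 1.111646 = €111.28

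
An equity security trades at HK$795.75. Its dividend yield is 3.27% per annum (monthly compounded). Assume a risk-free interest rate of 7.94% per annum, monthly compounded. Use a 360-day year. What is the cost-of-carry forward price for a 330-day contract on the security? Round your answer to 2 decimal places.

F = S · (1+r/12)^(12T) / (1+q/12)^(12T)
= 795.75 × 1.075240 / 1.030387 = 795.75 × 1.043530
F = HK$830.39

HK$830.39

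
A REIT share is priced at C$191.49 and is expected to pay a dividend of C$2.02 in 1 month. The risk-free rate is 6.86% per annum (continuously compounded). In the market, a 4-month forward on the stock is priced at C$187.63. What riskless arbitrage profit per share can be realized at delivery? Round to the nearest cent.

PV(dividends) I = 2.02·e^(−0.0686·1/12) = 2.0085
Fair forward F* = (S − I)·e^(rT) = (191.49 − 2.0085)·e^0.022867 = 189.4815 × 1.023130 = 193.8642
Market C$187.63 < fair 193.8642: forward underpriced → reverse cash-and-carry (short the stock, invest proceeds at r, pay the dividends, go long the forward).
Profit at T = |F_mkt − F*| = |187.63 − 193.8642| = C$6.23 per share

C$6.23 per share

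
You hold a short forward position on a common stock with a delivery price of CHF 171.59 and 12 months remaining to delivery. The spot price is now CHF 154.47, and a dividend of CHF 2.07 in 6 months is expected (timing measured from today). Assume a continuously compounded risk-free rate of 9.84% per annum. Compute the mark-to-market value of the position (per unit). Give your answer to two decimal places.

PV(remaining dividends) I = 2.07·e^(−0.0984·6/12) = 1.9706
Current forward F = (S − I)·e^(rT) = (154.47 − 1.9706)·e^(0.0984·12/12) = 152.4994 × 1.103404 = 168.2684
Value (long) = (F − K)·e^(−rT) = (168.2684 − 171.59) × 0.906286 = -3.0103
Short position value = −(long value) = CHF 3.01

CHF 3.01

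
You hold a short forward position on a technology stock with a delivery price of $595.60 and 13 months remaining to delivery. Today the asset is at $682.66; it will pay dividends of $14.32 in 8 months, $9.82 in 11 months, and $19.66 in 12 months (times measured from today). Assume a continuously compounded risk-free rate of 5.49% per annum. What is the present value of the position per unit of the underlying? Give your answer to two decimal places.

-$79.70

PV(remaining dividends) I = 14.32·e^(−0.0549·8/12) + 9.82·e^(−0.0549·11/12) + 19.66·e^(−0.0549·12/12) = 41.7532
Current forward F = (S − I)·e^(rT) = (682.66 − 41.7532)·e^(0.0549·13/12) = 640.9068 × 1.061279 = 680.1809
Value (long) = (F − K)·e^(−rT) = (680.1809 − 595.60) × 0.942259 = 79.6971
Short position value = −(long value) = -$79.70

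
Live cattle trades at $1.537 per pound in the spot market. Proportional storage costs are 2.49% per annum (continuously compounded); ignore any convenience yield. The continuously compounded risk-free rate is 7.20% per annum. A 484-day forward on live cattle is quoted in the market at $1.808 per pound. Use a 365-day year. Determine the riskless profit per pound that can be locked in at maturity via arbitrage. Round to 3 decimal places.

Fair forward: F* = S·e^(carry·T), with carry = (r + u) = 0.0720 + 0.0249 = 0.0969
F* = 1.537 · e^(0.0969 × 484/365) = 1.537 · e^0.128492 = 1.537 × 1.137112 = $1.7477
Market $1.808 > fair $1.7477: forward overpriced → cash-and-carry (buy spot, short the forward).
At maturity, profit = |F_mkt − F*| = |1.808 − 1.7477| = $0.060 per pound

$0.060 per pound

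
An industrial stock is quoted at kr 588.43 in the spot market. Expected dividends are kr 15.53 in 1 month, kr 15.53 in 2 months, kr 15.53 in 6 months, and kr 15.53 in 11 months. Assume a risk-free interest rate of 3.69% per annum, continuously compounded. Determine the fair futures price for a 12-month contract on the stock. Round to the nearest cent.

kr 547.07

PV(dividends) I = 15.53·e^(−0.0369·1/12) + 15.53·e^(−0.0369·2/12) + 15.53·e^(−0.0369·6/12) + 15.53·e^(−0.0369·11/12)
I = 15.4823 + 15.4348 + 15.2461 + 15.0135 = 61.1767
F = (S − I)·e^(rT) = (588.43 − 61.1767) · e^(0.0369·12/12)
= 527.2533 · e^0.036900 = 527.2533 × 1.037589 = kr 547.07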